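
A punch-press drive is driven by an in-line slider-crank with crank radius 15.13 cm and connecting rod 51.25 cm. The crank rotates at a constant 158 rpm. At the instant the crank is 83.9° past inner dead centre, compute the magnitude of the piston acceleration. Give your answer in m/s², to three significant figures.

ω = 2π·158/60 = 16.55 rad/s
x(θ) = r cosθ + √(L² − r² sin²θ); with ω constant, a = ω²·d²x/dθ².
d²x/dθ² = −r cosθ − r²(cos2θ)/√u − r⁴ sin²2θ/(4u^{3/2}),  u = L² − r² sin²θ = 0.240023 m².
Substituting r = 0.1513 m, L = 0.5125 m, θ = 83.9°: d²x/dθ² = +0.029542 m.
a = ω²·d²x/dθ² = (16.55)²·(+0.029542) = +8.0876 m/s²;  |a| = 8.0876 m/s².

8.09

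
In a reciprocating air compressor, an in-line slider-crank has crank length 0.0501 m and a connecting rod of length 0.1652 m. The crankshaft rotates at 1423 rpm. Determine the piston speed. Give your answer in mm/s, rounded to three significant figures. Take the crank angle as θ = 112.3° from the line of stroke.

ω = 2π·1423/60 = 149 rad/s
For an in-line slider-crank, x = r cosθ + √(L² − r² sin²θ), so v = −rω sinθ·[1 + r cosθ/√(L² − r² sin²θ)].
With r = 0.0501 m, L = 0.1652 m, θ = 112.3°: √(L² − r² sin²θ) = 0.15856 m.
v = −0.0501·149·0.92521·[1 + 0.0501·-0.37946/0.15856] = -6.0792 m/s.
|v| = 6.0792 m/s = 6079.2 mm/s.

6080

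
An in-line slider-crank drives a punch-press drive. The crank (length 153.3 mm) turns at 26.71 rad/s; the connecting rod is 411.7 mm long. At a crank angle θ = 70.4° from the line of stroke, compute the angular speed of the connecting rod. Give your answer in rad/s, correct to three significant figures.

3.56

ω = 26.71 rad/s
The rod makes angle φ with the slider axis where L sinφ = r sinθ; differentiating, L cosφ·φ̇ = r ω cosθ.
L cosφ = √(L² − r² sin²θ) = 0.38554 m.
|ω_rod| = r ω |cosθ| / √(L² − r² sin²θ) = 0.1533·26.71·0.33545/0.38554 = 3.5627 rad/s.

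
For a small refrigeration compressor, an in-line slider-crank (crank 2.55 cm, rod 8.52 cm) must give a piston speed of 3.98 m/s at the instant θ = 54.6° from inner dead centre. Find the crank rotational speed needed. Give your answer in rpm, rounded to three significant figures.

For an in-line slider-crank, |v_piston| = rω|sinθ|·[1 + r cosθ/√(L² − r² sin²θ)].
With r = 0.0255 m, L = 0.0852 m, θ = 54.6°: the bracketed kinematic factor |dx/dθ| = 0.024502 m.
ω = v/|dx/dθ| = 3.98/0.024502 = 162.44 rad/s.
N = 60ω/(2π) = 1551.2 rpm.

1550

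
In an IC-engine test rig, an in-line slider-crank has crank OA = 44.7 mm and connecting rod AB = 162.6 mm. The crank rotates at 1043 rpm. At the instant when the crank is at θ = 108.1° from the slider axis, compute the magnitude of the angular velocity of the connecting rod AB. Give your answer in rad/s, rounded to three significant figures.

9.66

ω = 109.2 rad/s (converted from 1043 rpm).
The rod makes angle φ with the slider axis where L sinφ = r sinθ; differentiating, L cosφ·φ̇ = r ω cosθ.
L cosφ = √(L² − r² sin²θ) = 0.15695 m.
|ω_rod| = r ω |cosθ| / √(L² − r² sin²θ) = 0.0447·109.2·0.31068/0.15695 = 9.6642 rad/s.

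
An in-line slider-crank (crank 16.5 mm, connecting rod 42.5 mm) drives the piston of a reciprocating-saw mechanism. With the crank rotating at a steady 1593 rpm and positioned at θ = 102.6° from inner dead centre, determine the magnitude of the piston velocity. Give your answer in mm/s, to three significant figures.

2440

ω = 2π·1593/60 = 166.8 rad/s
For an in-line slider-crank, x = r cosθ + √(L² − r² sin²θ), so v = −rω sinθ·[1 + r cosθ/√(L² − r² sin²θ)].
With r = 0.0165 m, L = 0.0425 m, θ = 102.6°: √(L² − r² sin²θ) = 0.039331 m.
v = −0.0165·166.8·0.97592·[1 + 0.0165·-0.21814/0.039331] = -2.4404 m/s.
|v| = 2.4404 m/s = 2440.4 mm/s.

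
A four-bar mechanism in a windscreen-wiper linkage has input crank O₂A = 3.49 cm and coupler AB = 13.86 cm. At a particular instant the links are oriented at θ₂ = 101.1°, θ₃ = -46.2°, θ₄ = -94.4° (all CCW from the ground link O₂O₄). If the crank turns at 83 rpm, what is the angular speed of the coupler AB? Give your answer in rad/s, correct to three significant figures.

ω₂ = 8.692 rad/s (from 83 rpm).
Differentiating the loop-closure r₂e^{iθ₂}+r₃e^{iθ₃}=r₁+r₄e^{iθ₄} gives r₂ω₂e^{iθ₂}+r₃ω₃e^{iθ₃}=r₄ω₄e^{iθ₄}.
Eliminating the other unknown: ω₃ = r₂ω₂ sin(θ₄−θ₂) / [r₃ sin(θ₃−θ₄)].
Numerator sine = +0.26724; denominator sine = +0.74548.
Result = 0.0349·8.692·(+0.26724) / (0.1386·(+0.74548)) = +0.78457 rad/s; magnitude 0.78457 rad/s.

0.785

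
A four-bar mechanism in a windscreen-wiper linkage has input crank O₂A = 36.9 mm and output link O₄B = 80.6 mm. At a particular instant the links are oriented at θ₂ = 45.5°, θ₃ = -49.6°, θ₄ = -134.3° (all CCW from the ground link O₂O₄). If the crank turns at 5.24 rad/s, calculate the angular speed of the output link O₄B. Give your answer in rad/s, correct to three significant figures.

ω₂ = 5.24 rad/s
Differentiating the loop-closure r₂e^{iθ₂}+r₃e^{iθ₃}=r₁+r₄e^{iθ₄} gives r₂ω₂e^{iθ₂}+r₃ω₃e^{iθ₃}=r₄ω₄e^{iθ₄}.
Eliminating the other unknown: ω₄ = r₂ω₂ sin(θ₂−θ₃) / [r₄ sin(θ₄−θ₃)].
Numerator sine = +0.99604; denominator sine = -0.99572.
Result = 0.0369·5.24·(+0.99604) / (0.0806·(-0.99572)) = -2.3997 rad/s; magnitude 2.3997 rad/s.

2.40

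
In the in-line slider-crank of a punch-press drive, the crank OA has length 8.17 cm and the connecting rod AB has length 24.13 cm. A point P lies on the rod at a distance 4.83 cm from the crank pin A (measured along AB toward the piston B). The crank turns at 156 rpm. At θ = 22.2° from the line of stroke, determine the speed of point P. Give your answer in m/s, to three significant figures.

ω = 16.34 rad/s.  Crank-pin speed |V_A| = rω = 1.3347 m/s, perpendicular to OA.
Rod angle: sinφ = −(r/L) sinθ ⇒ φ = -7.350°; ω_rod = −rω cosθ/√(L²−r²sin²θ) = -5.1636 rad/s.
V_P = V_A + ω_rod × AP, with AP = 0.0483 m along the rod.
Components: V_Px = −rω sinθ − a·ω_rod·sinφ = -0.5362 m/s;  V_Py = rω cosθ + a·ω_rod·cosφ = +0.98838 m/s.
|V_P| = √(V_Px² + V_Py²) = 1.1245 m/s.

1.12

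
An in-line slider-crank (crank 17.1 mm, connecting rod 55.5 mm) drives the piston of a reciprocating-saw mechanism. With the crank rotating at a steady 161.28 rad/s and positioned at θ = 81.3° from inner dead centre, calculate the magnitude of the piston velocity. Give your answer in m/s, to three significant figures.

2.86

ω = 161.3 rad/s
For an in-line slider-crank, x = r cosθ + √(L² − r² sin²θ), so v = −rω sinθ·[1 + r cosθ/√(L² − r² sin²θ)].
With r = 0.0171 m, L = 0.0555 m, θ = 81.3°: √(L² − r² sin²θ) = 0.052863 m.
v = −0.0171·161.3·0.98849·[1 + 0.0171·0.15126/0.052863] = -2.8595 m/s.
|v| = 2.8595 m/s.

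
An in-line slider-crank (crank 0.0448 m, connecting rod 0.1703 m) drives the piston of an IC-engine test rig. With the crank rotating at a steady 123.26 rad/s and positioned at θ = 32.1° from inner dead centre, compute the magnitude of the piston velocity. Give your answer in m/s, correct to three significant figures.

ω = 123.3 rad/s
For an in-line slider-crank, x = r cosθ + √(L² − r² sin²θ), so v = −rω sinθ·[1 + r cosθ/√(L² − r² sin²θ)].
With r = 0.0448 m, L = 0.1703 m, θ = 32.1°: √(L² − r² sin²θ) = 0.16863 m.
v = −0.0448·123.3·0.53140·[1 + 0.0448·0.84712/0.16863] = -3.5948 m/s.
|v| = 3.5948 m/s.

3.59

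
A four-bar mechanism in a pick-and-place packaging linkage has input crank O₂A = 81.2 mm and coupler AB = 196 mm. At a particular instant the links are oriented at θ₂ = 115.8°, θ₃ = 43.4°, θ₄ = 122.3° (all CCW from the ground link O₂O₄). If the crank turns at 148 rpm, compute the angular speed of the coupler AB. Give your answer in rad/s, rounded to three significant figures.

0.741

ω₂ = 15.5 rad/s (from 148 rpm).
Differentiating the loop-closure r₂e^{iθ₂}+r₃e^{iθ₃}=r₁+r₄e^{iθ₄} gives r₂ω₂e^{iθ₂}+r₃ω₃e^{iθ₃}=r₄ω₄e^{iθ₄}.
Eliminating the other unknown: ω₃ = r₂ω₂ sin(θ₄−θ₂) / [r₃ sin(θ₃−θ₄)].
Numerator sine = +0.11320; denominator sine = -0.98129.
Result = 0.0812·15.5·(+0.11320) / (0.196·(-0.98129)) = -0.74071 rad/s; magnitude 0.74071 rad/s.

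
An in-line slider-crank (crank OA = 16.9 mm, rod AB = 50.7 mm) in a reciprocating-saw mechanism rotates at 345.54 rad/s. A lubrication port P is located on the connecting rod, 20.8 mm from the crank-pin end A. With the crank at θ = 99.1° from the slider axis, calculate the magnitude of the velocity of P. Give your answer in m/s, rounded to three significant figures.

5.66

ω = 345.5 rad/s.  Crank-pin speed |V_A| = rω = 5.8396 m/s, perpendicular to OA.
Rod angle: sinφ = −(r/L) sinθ ⇒ φ = -19.216°; ω_rod = −rω cosθ/√(L²−r²sin²θ) = +19.292 rad/s.
V_P = V_A + ω_rod × AP, with AP = 0.0208 m along the rod.
Components: V_Px = −rω sinθ − a·ω_rod·sinφ = -5.6341 m/s;  V_Py = rω cosθ + a·ω_rod·cosφ = -0.54468 m/s.
|V_P| = √(V_Px² + V_Py²) = 5.6603 m/s.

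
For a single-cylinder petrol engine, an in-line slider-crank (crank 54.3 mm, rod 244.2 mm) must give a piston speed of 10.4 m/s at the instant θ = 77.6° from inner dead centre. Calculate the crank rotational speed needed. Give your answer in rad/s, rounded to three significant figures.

187

For an in-line slider-crank, |v_piston| = rω|sinθ|·[1 + r cosθ/√(L² − r² sin²θ)].
With r = 0.0543 m, L = 0.2442 m, θ = 77.6°: the bracketed kinematic factor |dx/dθ| = 0.055627 m.
ω = v/|dx/dθ| = 10.4/0.055627 = 186.96 rad/s.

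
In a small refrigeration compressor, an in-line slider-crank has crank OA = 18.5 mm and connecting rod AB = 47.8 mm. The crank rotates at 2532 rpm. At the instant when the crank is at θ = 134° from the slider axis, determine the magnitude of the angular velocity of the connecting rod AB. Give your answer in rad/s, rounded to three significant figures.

74.2

ω = 265.2 rad/s (converted from 2532 rpm).
The rod makes angle φ with the slider axis where L sinφ = r sinθ; differentiating, L cosφ·φ̇ = r ω cosθ.
L cosφ = √(L² − r² sin²θ) = 0.04591 m.
|ω_rod| = r ω |cosθ| / √(L² − r² sin²θ) = 0.0185·265.2·0.69466/0.04591 = 74.221 rad/s.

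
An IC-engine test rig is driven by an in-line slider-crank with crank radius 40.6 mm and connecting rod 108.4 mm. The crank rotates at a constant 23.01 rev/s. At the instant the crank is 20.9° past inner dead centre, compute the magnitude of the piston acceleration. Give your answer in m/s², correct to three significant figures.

1040

ω = 2π·23 = 144.6 rad/s
x(θ) = r cosθ + √(L² − r² sin²θ); with ω constant, a = ω²·d²x/dθ².
d²x/dθ² = −r cosθ − r²(cos2θ)/√u − r⁴ sin²2θ/(4u^{3/2}),  u = L² − r² sin²θ = 0.0115408 m².
Substituting r = 0.0406 m, L = 0.1084 m, θ = 20.9°: d²x/dθ² = -0.049611 m.
a = ω²·d²x/dθ² = (144.6)²·(-0.049611) = -1037 m/s²;  |a| = 1037 m/s².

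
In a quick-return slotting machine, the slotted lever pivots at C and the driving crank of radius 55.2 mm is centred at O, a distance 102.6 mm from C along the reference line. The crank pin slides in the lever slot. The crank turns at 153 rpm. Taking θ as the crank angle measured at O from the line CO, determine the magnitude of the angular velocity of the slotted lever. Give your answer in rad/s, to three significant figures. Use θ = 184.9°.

18.2

ω = 16.02 rad/s (from 153 rpm).
Crank pin A relative to C: A = (d + r cosθ, r sinθ); lever angle φ = atan2(r sinθ, d + r cosθ).
Differentiating tanφ: φ̇ = rω(d cosθ + r)/(d² + r² + 2dr cosθ).
d² + r² + 2dr cosθ = |CA|² = 0.00228816 m²;  d cosθ + r = -0.047025 m.
|ω_lever| = |0.0552·16.02·-0.047025| / 0.00228816 = 18.176 rad/s.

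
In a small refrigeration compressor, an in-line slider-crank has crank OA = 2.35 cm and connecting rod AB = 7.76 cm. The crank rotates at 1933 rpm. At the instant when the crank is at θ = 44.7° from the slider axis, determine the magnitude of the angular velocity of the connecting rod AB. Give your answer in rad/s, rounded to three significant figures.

ω = 202.4 rad/s (converted from 1933 rpm).
The rod makes angle φ with the slider axis where L sinφ = r sinθ; differentiating, L cosφ·φ̇ = r ω cosθ.
L cosφ = √(L² − r² sin²θ) = 0.075819 m.
|ω_rod| = r ω |cosθ| / √(L² − r² sin²θ) = 0.0235·202.4·0.71080/0.075819 = 44.596 rad/s.

44.6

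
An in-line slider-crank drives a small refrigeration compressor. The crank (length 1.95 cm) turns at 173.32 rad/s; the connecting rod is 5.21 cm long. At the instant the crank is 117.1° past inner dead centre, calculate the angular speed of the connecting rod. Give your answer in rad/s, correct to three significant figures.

ω = 173.3 rad/s
The rod makes angle φ with the slider axis where L sinφ = r sinθ; differentiating, L cosφ·φ̇ = r ω cosθ.
L cosφ = √(L² − r² sin²θ) = 0.049123 m.
|ω_rod| = r ω |cosθ| / √(L² − r² sin²θ) = 0.0195·173.3·0.45554/0.049123 = 31.342 rad/s.

31.3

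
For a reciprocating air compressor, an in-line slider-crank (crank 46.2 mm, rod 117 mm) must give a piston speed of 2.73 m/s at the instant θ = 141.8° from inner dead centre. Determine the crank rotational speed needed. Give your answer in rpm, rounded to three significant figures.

For an in-line slider-crank, |v_piston| = rω|sinθ|·[1 + r cosθ/√(L² − r² sin²θ)].
With r = 0.0462 m, L = 0.117 m, θ = 141.8°: the bracketed kinematic factor |dx/dθ| = 0.019428 m.
ω = v/|dx/dθ| = 2.73/0.019428 = 140.52 rad/s.
N = 60ω/(2π) = 1341.9 rpm.

1340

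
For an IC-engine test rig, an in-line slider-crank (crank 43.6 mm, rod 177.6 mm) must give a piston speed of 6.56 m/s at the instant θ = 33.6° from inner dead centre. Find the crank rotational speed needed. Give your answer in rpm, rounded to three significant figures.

2150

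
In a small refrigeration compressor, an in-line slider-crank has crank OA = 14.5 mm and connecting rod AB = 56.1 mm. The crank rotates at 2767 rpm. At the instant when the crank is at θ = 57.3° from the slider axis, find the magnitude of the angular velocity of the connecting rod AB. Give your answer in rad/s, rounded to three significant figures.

41.5

ω = 289.8 rad/s (converted from 2767 rpm).
The rod makes angle φ with the slider axis where L sinφ = r sinθ; differentiating, L cosφ·φ̇ = r ω cosθ.
L cosφ = √(L² − r² sin²θ) = 0.054757 m.
|ω_rod| = r ω |cosθ| / √(L² − r² sin²θ) = 0.0145·289.8·0.54024/0.054757 = 41.453 rad/s.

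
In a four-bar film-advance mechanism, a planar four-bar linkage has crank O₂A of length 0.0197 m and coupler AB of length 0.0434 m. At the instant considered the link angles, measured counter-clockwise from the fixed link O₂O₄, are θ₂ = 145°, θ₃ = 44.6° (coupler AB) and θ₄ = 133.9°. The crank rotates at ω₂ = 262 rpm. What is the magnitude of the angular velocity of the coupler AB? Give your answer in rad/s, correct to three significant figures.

2.40

ω₂ = 27.44 rad/s (from 262 rpm).
Differentiating the loop-closure r₂e^{iθ₂}+r₃e^{iθ₃}=r₁+r₄e^{iθ₄} gives r₂ω₂e^{iθ₂}+r₃ω₃e^{iθ₃}=r₄ω₄e^{iθ₄}.
Eliminating the other unknown: ω₃ = r₂ω₂ sin(θ₄−θ₂) / [r₃ sin(θ₃−θ₄)].
Numerator sine = -0.19252; denominator sine = -0.99993.
Result = 0.0197·27.44·(-0.19252) / (0.0434·(-0.99993)) = +2.3978 rad/s; magnitude 2.3978 rad/s.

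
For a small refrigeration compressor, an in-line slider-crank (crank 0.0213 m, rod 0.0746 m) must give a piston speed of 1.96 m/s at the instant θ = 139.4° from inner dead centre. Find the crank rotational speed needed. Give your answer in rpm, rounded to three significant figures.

1730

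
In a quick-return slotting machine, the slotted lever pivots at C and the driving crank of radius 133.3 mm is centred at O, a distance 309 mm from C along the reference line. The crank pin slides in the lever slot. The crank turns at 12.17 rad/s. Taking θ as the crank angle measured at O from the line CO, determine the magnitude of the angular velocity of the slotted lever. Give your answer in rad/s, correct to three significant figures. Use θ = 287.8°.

2.67

ω = 12.17 rad/s
Crank pin A relative to C: A = (d + r cosθ, r sinθ); lever angle φ = atan2(r sinθ, d + r cosθ).
Differentiating tanφ: φ̇ = rω(d cosθ + r)/(d² + r² + 2dr cosθ).
d² + r² + 2dr cosθ = |CA|² = 0.138433 m²;  d cosθ + r = +0.22776 m.
|ω_lever| = |0.1333·12.17·+0.22776| / 0.138433 = 2.6691 rad/s.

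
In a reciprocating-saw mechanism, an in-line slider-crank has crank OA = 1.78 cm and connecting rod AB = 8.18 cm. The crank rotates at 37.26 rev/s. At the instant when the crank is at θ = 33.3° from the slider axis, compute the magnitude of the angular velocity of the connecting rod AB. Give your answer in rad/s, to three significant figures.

42.9

ω = 234.1 rad/s (converted from 37.26 rev/s).
The rod makes angle φ with the slider axis where L sinφ = r sinθ; differentiating, L cosφ·φ̇ = r ω cosθ.
L cosφ = √(L² − r² sin²θ) = 0.081214 m.
|ω_rod| = r ω |cosθ| / √(L² − r² sin²θ) = 0.0178·234.1·0.83581/0.081214 = 42.886 rad/s.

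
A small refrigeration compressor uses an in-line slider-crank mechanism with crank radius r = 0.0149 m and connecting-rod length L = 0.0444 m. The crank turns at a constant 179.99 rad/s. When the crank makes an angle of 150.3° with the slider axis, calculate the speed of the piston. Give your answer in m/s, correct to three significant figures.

0.936

ω = 180 rad/s
For an in-line slider-crank, x = r cosθ + √(L² − r² sin²θ), so v = −rω sinθ·[1 + r cosθ/√(L² − r² sin²θ)].
With r = 0.0149 m, L = 0.0444 m, θ = 150.3°: √(L² − r² sin²θ) = 0.043782 m.
v = −0.0149·180·0.49546·[1 + 0.0149·-0.86863/0.043782] = -0.93595 m/s.
|v| = 0.93595 m/s.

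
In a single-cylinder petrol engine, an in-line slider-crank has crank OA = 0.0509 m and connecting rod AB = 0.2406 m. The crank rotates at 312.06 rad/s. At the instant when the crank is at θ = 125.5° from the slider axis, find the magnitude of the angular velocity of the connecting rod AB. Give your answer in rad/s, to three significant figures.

38.9

ω = 312.1 rad/s
The rod makes angle φ with the slider axis where L sinφ = r sinθ; differentiating, L cosφ·φ̇ = r ω cosθ.
L cosφ = √(L² − r² sin²θ) = 0.237 m.
|ω_rod| = r ω |cosθ| / √(L² − r² sin²θ) = 0.0509·312.1·0.58070/0.237 = 38.918 rad/s.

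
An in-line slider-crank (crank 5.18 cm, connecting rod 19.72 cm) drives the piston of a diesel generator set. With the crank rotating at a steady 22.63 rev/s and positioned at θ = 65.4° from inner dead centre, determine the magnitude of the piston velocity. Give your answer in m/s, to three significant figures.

7.45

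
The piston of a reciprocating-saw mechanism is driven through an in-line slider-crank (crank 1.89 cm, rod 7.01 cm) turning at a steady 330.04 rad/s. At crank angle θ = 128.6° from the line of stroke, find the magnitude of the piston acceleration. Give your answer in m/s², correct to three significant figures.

1400

ω = 330 rad/s
x(θ) = r cosθ + √(L² − r² sin²θ); with ω constant, a = ω²·d²x/dθ².
d²x/dθ² = −r cosθ − r²(cos2θ)/√u − r⁴ sin²2θ/(4u^{3/2}),  u = L² − r² sin²θ = 0.00469584 m².
Substituting r = 0.0189 m, L = 0.0701 m, θ = 128.6°: d²x/dθ² = +0.012852 m.
a = ω²·d²x/dθ² = (330)²·(+0.012852) = +1399.9 m/s²;  |a| = 1399.9 m/s².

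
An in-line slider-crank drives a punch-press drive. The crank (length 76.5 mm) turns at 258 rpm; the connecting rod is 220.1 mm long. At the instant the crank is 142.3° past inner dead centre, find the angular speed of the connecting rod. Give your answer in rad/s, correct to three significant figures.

7.60

ω = 27.02 rad/s (converted from 258 rpm).
The rod makes angle φ with the slider axis where L sinφ = r sinθ; differentiating, L cosφ·φ̇ = r ω cosθ.
L cosφ = √(L² − r² sin²θ) = 0.21507 m.
|ω_rod| = r ω |cosθ| / √(L² − r² sin²θ) = 0.0765·27.02·0.79122/0.21507 = 7.6037 rad/s.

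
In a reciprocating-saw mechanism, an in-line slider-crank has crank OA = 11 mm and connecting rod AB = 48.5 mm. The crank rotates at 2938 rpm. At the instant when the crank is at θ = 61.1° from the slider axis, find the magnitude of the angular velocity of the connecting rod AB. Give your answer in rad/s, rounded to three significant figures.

ω = 307.7 rad/s (converted from 2938 rpm).
The rod makes angle φ with the slider axis where L sinφ = r sinθ; differentiating, L cosφ·φ̇ = r ω cosθ.
L cosφ = √(L² − r² sin²θ) = 0.047534 m.
|ω_rod| = r ω |cosθ| / √(L² − r² sin²θ) = 0.011·307.7·0.48328/0.047534 = 34.409 rad/s.

34.4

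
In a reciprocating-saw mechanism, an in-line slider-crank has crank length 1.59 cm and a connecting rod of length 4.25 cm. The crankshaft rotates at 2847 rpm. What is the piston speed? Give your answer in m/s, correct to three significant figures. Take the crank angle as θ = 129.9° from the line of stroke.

ω = 2π·2847/60 = 298.1 rad/s
For an in-line slider-crank, x = r cosθ + √(L² − r² sin²θ), so v = −rω sinθ·[1 + r cosθ/√(L² − r² sin²θ)].
With r = 0.0159 m, L = 0.0425 m, θ = 129.9°: √(L² − r² sin²θ) = 0.040712 m.
v = −0.0159·298.1·0.76717·[1 + 0.0159·-0.64145/0.040712] = -2.7256 m/s.
|v| = 2.7256 m/s.

2.73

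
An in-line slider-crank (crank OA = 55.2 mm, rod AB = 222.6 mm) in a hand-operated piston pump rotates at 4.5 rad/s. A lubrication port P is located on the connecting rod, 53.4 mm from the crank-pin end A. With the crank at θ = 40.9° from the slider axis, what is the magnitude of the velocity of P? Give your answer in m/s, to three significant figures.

ω = 4.5 rad/s.  Crank-pin speed |V_A| = rω = 0.2484 m/s, perpendicular to OA.
Rod angle: sinφ = −(r/L) sinθ ⇒ φ = -9.344°; ω_rod = −rω cosθ/√(L²−r²sin²θ) = -0.8548 rad/s.
V_P = V_A + ω_rod × AP, with AP = 0.0534 m along the rod.
Components: V_Px = −rω sinθ − a·ω_rod·sinφ = -0.17005 m/s;  V_Py = rω cosθ + a·ω_rod·cosφ = +0.14271 m/s.
|V_P| = √(V_Px² + V_Py²) = 0.222 m/s.

0.222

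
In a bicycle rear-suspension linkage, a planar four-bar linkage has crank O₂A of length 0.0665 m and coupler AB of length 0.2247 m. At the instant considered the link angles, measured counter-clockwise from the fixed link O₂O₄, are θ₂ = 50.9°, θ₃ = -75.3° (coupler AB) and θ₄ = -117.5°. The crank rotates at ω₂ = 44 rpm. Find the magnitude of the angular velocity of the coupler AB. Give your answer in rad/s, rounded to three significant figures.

ω₂ = 4.608 rad/s (from 44 rpm).
Differentiating the loop-closure r₂e^{iθ₂}+r₃e^{iθ₃}=r₁+r₄e^{iθ₄} gives r₂ω₂e^{iθ₂}+r₃ω₃e^{iθ₃}=r₄ω₄e^{iθ₄}.
Eliminating the other unknown: ω₃ = r₂ω₂ sin(θ₄−θ₂) / [r₃ sin(θ₃−θ₄)].
Numerator sine = -0.20108; denominator sine = +0.67172.
Result = 0.0665·4.608·(-0.20108) / (0.2247·(+0.67172)) = -0.4082 rad/s; magnitude 0.4082 rad/s.

0.408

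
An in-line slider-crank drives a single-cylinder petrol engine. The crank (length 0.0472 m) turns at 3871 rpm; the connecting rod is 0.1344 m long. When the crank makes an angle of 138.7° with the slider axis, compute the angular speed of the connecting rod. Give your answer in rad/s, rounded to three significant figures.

110

ω = 405.4 rad/s (converted from 3871 rpm).
The rod makes angle φ with the slider axis where L sinφ = r sinθ; differentiating, L cosφ·φ̇ = r ω cosθ.
L cosφ = √(L² − r² sin²θ) = 0.13074 m.
|ω_rod| = r ω |cosθ| / √(L² − r² sin²θ) = 0.0472·405.4·0.75126/0.13074 = 109.95 rad/s.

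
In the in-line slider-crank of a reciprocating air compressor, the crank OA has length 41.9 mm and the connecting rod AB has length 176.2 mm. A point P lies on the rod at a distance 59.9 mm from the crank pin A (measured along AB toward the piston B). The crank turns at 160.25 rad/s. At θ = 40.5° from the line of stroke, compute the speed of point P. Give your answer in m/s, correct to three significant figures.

ω = 160.2 rad/s.  Crank-pin speed |V_A| = rω = 6.7145 m/s, perpendicular to OA.
Rod angle: sinφ = −(r/L) sinθ ⇒ φ = -8.884°; ω_rod = −rω cosθ/√(L²−r²sin²θ) = -29.329 rad/s.
V_P = V_A + ω_rod × AP, with AP = 0.0599 m along the rod.
Components: V_Px = −rω sinθ − a·ω_rod·sinφ = -4.632 m/s;  V_Py = rω cosθ + a·ω_rod·cosφ = +3.37 m/s.
|V_P| = √(V_Px² + V_Py²) = 5.7282 m/s.

5.73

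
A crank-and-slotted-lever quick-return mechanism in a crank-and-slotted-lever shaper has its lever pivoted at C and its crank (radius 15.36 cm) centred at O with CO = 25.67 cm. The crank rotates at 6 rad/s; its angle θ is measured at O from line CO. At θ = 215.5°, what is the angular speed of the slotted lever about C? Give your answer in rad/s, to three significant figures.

ω = 6 rad/s
Crank pin A relative to C: A = (d + r cosθ, r sinθ); lever angle φ = atan2(r sinθ, d + r cosθ).
Differentiating tanφ: φ̇ = rω(d cosθ + r)/(d² + r² + 2dr cosθ).
d² + r² + 2dr cosθ = |CA|² = 0.0252881 m²;  d cosθ + r = -0.055383 m.
|ω_lever| = |0.1536·6·-0.055383| / 0.0252881 = 2.0184 rad/s.

2.02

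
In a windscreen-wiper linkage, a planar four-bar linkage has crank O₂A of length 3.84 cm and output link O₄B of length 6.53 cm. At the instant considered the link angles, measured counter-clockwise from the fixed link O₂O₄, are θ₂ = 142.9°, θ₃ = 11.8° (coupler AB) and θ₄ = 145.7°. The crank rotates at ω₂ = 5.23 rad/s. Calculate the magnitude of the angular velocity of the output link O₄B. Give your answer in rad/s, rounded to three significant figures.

ω₂ = 5.23 rad/s
Differentiating the loop-closure r₂e^{iθ₂}+r₃e^{iθ₃}=r₁+r₄e^{iθ₄} gives r₂ω₂e^{iθ₂}+r₃ω₃e^{iθ₃}=r₄ω₄e^{iθ₄}.
Eliminating the other unknown: ω₄ = r₂ω₂ sin(θ₂−θ₃) / [r₄ sin(θ₄−θ₃)].
Numerator sine = +0.75356; denominator sine = +0.72055.
Result = 0.0384·5.23·(+0.75356) / (0.0653·(+0.72055)) = +3.2164 rad/s; magnitude 3.2164 rad/s.

3.22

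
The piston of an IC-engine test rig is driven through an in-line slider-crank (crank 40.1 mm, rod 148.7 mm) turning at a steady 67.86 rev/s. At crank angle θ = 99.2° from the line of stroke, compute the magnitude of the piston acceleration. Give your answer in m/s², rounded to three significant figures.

ω = 2π·67.9 = 426.4 rad/s
x(θ) = r cosθ + √(L² − r² sin²θ); with ω constant, a = ω²·d²x/dθ².
d²x/dθ² = −r cosθ − r²(cos2θ)/√u − r⁴ sin²2θ/(4u^{3/2}),  u = L² − r² sin²θ = 0.0205448 m².
Substituting r = 0.0401 m, L = 0.1487 m, θ = 99.2°: d²x/dθ² = +0.017034 m.
a = ω²·d²x/dθ² = (426.4)²·(+0.017034) = +3096.8 m/s²;  |a| = 3096.8 m/s².

3100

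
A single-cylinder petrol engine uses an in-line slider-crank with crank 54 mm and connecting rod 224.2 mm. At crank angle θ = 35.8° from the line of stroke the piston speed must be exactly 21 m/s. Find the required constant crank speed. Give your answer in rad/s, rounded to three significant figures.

555

For an in-line slider-crank, |v_piston| = rω|sinθ|·[1 + r cosθ/√(L² − r² sin²θ)].
With r = 0.054 m, L = 0.2242 m, θ = 35.8°: the bracketed kinematic factor |dx/dθ| = 0.037821 m.
ω = v/|dx/dθ| = 21/0.037821 = 555.25 rad/s.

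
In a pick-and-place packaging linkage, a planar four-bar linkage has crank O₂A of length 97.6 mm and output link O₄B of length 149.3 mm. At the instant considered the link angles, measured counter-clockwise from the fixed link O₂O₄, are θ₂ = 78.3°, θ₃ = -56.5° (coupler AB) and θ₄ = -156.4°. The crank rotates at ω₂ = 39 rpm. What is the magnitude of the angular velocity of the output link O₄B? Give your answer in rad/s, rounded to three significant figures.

1.92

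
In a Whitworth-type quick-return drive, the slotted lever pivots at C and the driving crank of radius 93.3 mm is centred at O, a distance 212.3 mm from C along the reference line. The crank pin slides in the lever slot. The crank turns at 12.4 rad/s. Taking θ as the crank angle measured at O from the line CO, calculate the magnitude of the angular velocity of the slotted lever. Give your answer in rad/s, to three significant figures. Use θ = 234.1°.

ω = 12.4 rad/s
Crank pin A relative to C: A = (d + r cosθ, r sinθ); lever angle φ = atan2(r sinθ, d + r cosθ).
Differentiating tanφ: φ̇ = rω(d cosθ + r)/(d² + r² + 2dr cosθ).
d² + r² + 2dr cosθ = |CA|² = 0.0305469 m²;  d cosθ + r = -0.031187 m.
|ω_lever| = |0.0933·12.4·-0.031187| / 0.0305469 = 1.1812 rad/s.

1.18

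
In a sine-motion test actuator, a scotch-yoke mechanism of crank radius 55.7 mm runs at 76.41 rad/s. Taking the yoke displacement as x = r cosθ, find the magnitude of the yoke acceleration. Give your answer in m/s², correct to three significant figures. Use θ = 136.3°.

235

ω = 76.41 rad/s
x = r cosθ ⇒ ẍ = −rω² cosθ (ω constant).
|a| = rω²|cosθ| = 0.0557·(76.41)²·|cos 136.3°| = 235.11 m/s².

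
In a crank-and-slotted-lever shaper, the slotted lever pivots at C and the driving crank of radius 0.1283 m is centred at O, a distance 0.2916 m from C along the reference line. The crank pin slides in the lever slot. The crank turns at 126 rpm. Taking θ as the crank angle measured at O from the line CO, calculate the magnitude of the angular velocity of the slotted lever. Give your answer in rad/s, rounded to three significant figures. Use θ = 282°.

ω = 13.19 rad/s (from 126 rpm).
Crank pin A relative to C: A = (d + r cosθ, r sinθ); lever angle φ = atan2(r sinθ, d + r cosθ).
Differentiating tanφ: φ̇ = rω(d cosθ + r)/(d² + r² + 2dr cosθ).
d² + r² + 2dr cosθ = |CA|² = 0.117048 m²;  d cosθ + r = +0.18893 m.
|ω_lever| = |0.1283·13.19·+0.18893| / 0.117048 = 2.7325 rad/s.

2.73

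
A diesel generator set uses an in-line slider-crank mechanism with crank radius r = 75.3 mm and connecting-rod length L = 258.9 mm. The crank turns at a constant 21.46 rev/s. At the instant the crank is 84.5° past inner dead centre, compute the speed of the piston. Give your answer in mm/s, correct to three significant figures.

10400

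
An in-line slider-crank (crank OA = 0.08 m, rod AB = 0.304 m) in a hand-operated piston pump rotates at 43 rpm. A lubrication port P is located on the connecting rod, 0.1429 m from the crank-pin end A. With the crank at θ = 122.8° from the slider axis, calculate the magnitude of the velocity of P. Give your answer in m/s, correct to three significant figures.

ω = 4.503 rad/s.  Crank-pin speed |V_A| = rω = 0.36024 m/s, perpendicular to OA.
Rod angle: sinφ = −(r/L) sinθ ⇒ φ = -12.780°; ω_rod = −rω cosθ/√(L²−r²sin²θ) = +0.65822 rad/s.
V_P = V_A + ω_rod × AP, with AP = 0.1429 m along the rod.
Components: V_Px = −rω sinθ − a·ω_rod·sinφ = -0.282 m/s;  V_Py = rω cosθ + a·ω_rod·cosφ = -0.10341 m/s.
|V_P| = √(V_Px² + V_Py²) = 0.30036 m/s.

0.300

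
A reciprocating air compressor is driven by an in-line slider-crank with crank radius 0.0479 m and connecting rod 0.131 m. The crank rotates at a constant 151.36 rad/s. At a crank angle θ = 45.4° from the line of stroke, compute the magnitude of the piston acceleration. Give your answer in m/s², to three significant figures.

780

ω = 151.4 rad/s
x(θ) = r cosθ + √(L² − r² sin²θ); with ω constant, a = ω²·d²x/dθ².
d²x/dθ² = −r cosθ − r²(cos2θ)/√u − r⁴ sin²2θ/(4u^{3/2}),  u = L² − r² sin²θ = 0.0159978 m².
Substituting r = 0.0479 m, L = 0.131 m, θ = 45.4°: d²x/dθ² = -0.03403 m.
a = ω²·d²x/dθ² = (151.4)²·(-0.03403) = -779.63 m/s²;  |a| = 779.63 m/s².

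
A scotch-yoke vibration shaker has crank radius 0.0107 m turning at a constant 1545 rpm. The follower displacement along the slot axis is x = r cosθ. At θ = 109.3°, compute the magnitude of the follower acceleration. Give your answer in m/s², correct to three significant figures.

ω = 161.8 rad/s (from 1545 rpm).
x = r cosθ ⇒ ẍ = −rω² cosθ (ω constant).
|a| = rω²|cosθ| = 0.0107·(161.8)²·|cos 109.3°| = 92.574 m/s².

92.6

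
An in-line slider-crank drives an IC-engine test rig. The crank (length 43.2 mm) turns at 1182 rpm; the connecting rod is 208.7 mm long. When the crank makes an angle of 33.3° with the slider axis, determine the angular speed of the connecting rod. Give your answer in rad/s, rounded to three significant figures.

ω = 123.8 rad/s (converted from 1182 rpm).
The rod makes angle φ with the slider axis where L sinφ = r sinθ; differentiating, L cosφ·φ̇ = r ω cosθ.
L cosφ = √(L² − r² sin²θ) = 0.20735 m.
|ω_rod| = r ω |cosθ| / √(L² − r² sin²θ) = 0.0432·123.8·0.83581/0.20735 = 21.554 rad/s.

21.6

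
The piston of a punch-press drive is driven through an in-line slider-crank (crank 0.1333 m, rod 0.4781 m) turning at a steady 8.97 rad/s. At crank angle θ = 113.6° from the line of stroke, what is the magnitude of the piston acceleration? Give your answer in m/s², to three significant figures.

6.36

ω = 8.97 rad/s
x(θ) = r cosθ + √(L² − r² sin²θ); with ω constant, a = ω²·d²x/dθ².
d²x/dθ² = −r cosθ − r²(cos2θ)/√u − r⁴ sin²2θ/(4u^{3/2}),  u = L² − r² sin²θ = 0.213659 m².
Substituting r = 0.1333 m, L = 0.4781 m, θ = 113.6°: d²x/dθ² = +0.079055 m.
a = ω²·d²x/dθ² = (8.97)²·(+0.079055) = +6.3608 m/s²;  |a| = 6.3608 m/s².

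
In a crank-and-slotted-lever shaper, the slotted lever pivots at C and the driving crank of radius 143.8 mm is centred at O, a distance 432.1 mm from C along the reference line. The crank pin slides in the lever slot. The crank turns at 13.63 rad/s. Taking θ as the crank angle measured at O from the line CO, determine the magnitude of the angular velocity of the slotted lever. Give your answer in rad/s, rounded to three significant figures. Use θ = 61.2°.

ω = 13.63 rad/s
Crank pin A relative to C: A = (d + r cosθ, r sinθ); lever angle φ = atan2(r sinθ, d + r cosθ).
Differentiating tanφ: φ̇ = rω(d cosθ + r)/(d² + r² + 2dr cosθ).
d² + r² + 2dr cosθ = |CA|² = 0.267257 m²;  d cosθ + r = +0.35197 m.
|ω_lever| = |0.1438·13.63·+0.35197| / 0.267257 = 2.5812 rad/s.

2.58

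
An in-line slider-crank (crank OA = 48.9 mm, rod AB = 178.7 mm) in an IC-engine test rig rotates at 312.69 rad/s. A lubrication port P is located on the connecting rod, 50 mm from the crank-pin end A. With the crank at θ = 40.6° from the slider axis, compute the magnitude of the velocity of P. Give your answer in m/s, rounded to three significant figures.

13.5

ω = 312.7 rad/s.  Crank-pin speed |V_A| = rω = 15.291 m/s, perpendicular to OA.
Rod angle: sinφ = −(r/L) sinθ ⇒ φ = -10.258°; ω_rod = −rω cosθ/√(L²−r²sin²θ) = -66.023 rad/s.
V_P = V_A + ω_rod × AP, with AP = 0.05 m along the rod.
Components: V_Px = −rω sinθ − a·ω_rod·sinφ = -10.539 m/s;  V_Py = rω cosθ + a·ω_rod·cosφ = +8.3613 m/s.
|V_P| = √(V_Px² + V_Py²) = 13.453 m/s.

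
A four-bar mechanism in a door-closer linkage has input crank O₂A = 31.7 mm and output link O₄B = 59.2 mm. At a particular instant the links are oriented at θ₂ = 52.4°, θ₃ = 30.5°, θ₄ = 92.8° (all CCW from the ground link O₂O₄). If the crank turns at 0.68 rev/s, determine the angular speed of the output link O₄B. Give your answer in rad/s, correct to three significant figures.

ω₂ = 4.273 rad/s (from 0.68 rev/s).
Differentiating the loop-closure r₂e^{iθ₂}+r₃e^{iθ₃}=r₁+r₄e^{iθ₄} gives r₂ω₂e^{iθ₂}+r₃ω₃e^{iθ₃}=r₄ω₄e^{iθ₄}.
Eliminating the other unknown: ω₄ = r₂ω₂ sin(θ₂−θ₃) / [r₄ sin(θ₄−θ₃)].
Numerator sine = +0.37299; denominator sine = +0.88539.
Result = 0.0317·4.273·(+0.37299) / (0.0592·(+0.88539)) = +0.96379 rad/s; magnitude 0.96379 rad/s.

0.964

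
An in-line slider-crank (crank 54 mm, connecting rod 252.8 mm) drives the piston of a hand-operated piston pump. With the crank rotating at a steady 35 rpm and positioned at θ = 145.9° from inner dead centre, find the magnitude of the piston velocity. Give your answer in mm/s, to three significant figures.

ω = 2π·35/60 = 3.665 rad/s
For an in-line slider-crank, x = r cosθ + √(L² − r² sin²θ), so v = −rω sinθ·[1 + r cosθ/√(L² − r² sin²θ)].
With r = 0.054 m, L = 0.2528 m, θ = 145.9°: √(L² − r² sin²θ) = 0.25098 m.
v = −0.054·3.665·0.56064·[1 + 0.054·-0.82806/0.25098] = -0.091193 m/s.
|v| = 0.091193 m/s = 91.193 mm/s.

91.2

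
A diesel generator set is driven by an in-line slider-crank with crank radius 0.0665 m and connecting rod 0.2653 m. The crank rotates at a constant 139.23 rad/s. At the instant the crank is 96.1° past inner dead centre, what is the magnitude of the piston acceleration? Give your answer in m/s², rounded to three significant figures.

463

ω = 139.2 rad/s
x(θ) = r cosθ + √(L² − r² sin²θ); with ω constant, a = ω²·d²x/dθ².
d²x/dθ² = −r cosθ − r²(cos2θ)/√u − r⁴ sin²2θ/(4u^{3/2}),  u = L² − r² sin²θ = 0.0660118 m².
Substituting r = 0.0665 m, L = 0.2653 m, θ = 96.1°: d²x/dθ² = +0.023877 m.
a = ω²·d²x/dθ² = (139.2)²·(+0.023877) = +462.86 m/s²;  |a| = 462.86 m/s².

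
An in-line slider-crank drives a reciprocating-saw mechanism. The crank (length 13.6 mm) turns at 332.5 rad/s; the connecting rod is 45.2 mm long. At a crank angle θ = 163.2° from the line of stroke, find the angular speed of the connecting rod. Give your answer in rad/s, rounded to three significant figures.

96.1

ω = 332.5 rad/s
The rod makes angle φ with the slider axis where L sinφ = r sinθ; differentiating, L cosφ·φ̇ = r ω cosθ.
L cosφ = √(L² − r² sin²θ) = 0.045029 m.
|ω_rod| = r ω |cosθ| / √(L² − r² sin²θ) = 0.0136·332.5·0.95732/0.045029 = 96.139 rad/s.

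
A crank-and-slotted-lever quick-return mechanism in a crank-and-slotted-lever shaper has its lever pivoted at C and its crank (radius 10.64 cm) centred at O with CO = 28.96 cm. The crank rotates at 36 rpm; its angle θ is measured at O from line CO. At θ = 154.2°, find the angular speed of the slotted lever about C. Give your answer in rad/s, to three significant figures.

ω = 3.77 rad/s (from 36 rpm).
Crank pin A relative to C: A = (d + r cosθ, r sinθ); lever angle φ = atan2(r sinθ, d + r cosθ).
Differentiating tanφ: φ̇ = rω(d cosθ + r)/(d² + r² + 2dr cosθ).
d² + r² + 2dr cosθ = |CA|² = 0.0397053 m²;  d cosθ + r = -0.15433 m.
|ω_lever| = |0.1064·3.77·-0.15433| / 0.0397053 = 1.5591 rad/s.

1.56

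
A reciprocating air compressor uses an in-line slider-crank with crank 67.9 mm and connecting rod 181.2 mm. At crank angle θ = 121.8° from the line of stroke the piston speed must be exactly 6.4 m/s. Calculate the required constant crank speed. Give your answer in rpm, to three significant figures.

For an in-line slider-crank, |v_piston| = rω|sinθ|·[1 + r cosθ/√(L² − r² sin²θ)].
With r = 0.0679 m, L = 0.1812 m, θ = 121.8°: the bracketed kinematic factor |dx/dθ| = 0.045687 m.
ω = v/|dx/dθ| = 6.4/0.045687 = 140.08 rad/s.
N = 60ω/(2π) = 1337.7 rpm.

1340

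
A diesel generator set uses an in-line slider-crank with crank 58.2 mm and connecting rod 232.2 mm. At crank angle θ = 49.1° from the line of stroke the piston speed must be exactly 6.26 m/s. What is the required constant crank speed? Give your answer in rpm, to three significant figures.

For an in-line slider-crank, |v_piston| = rω|sinθ|·[1 + r cosθ/√(L² − r² sin²θ)].
With r = 0.0582 m, L = 0.2322 m, θ = 49.1°: the bracketed kinematic factor |dx/dθ| = 0.051343 m.
ω = v/|dx/dθ| = 6.26/0.051343 = 121.92 rad/s.
N = 60ω/(2π) = 1164.3 rpm.

1160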